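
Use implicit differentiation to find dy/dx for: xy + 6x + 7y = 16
Apply d/dx to both sides, remembering that y depends on x. Each occurrence of y therefore brings in a y' = dy/dx via the chain rule.

With F(x, y) equal to the left-hand side minus the right, differentiate F term by term:
  d/dx[xy] = x·y' + y
  d/dx[6x] = 6
  d/dx[7y] = 7·y'
  d/dx[-16] = 0
Adding these up, d/dx[F] = 0 becomes
  (y + 6) + (x + 7)·y' = 0,
so isolating y',
  dy/dx = -(y + 6)/(x + 7) = (-y - 6)/(x + 7)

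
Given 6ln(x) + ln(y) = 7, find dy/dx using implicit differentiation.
Take d/dx of both sides. Since y is implicitly a function of x, the chain rule attaches a y' = dy/dx factor whenever we differentiate through y.

Set F(x, y) = (left side) − (right side), so the curve is F = 0. Differentiating each term of F:
  d/dx[6ln(x)] = 6/x
  d/dx[ln(y)] = y'/y
  d/dx[-7] = 0

Collecting, the y'-free part is the partial derivative in x and the y' coefficient is the partial derivative in y:
  ∂F/∂x = 6/x
  ∂F/∂y = 1/y

so d/dx[F(x, y(x))] = ∂F/∂x + (∂F/∂y)·y' = 0. Rearranging,
  dy/dx = -(∂F/∂x)/(∂F/∂y) = -(6/x)/(1/y) = -6y/x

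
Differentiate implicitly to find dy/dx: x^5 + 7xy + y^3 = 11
Differentiate both sides with respect to x, treating y as y(x). By the chain rule, any term containing y contributes a factor of y' = dy/dx when we differentiate it.

Move every term to one side and write the relation as F(x, y) = 0. Term by term,
  d/dx[x^5] = 5x^4
  d/dx[7xy] = 7x·y' + 7y
  d/dx[y^3] = 3y^2·y'
  d/dx[-11] = 0

The pieces without y' make up ∂F/∂x and the coefficient of y' is ∂F/∂y:
  ∂F/∂x = 5x^4 + 7y,
  ∂F/∂y = 7x + 3y^2.

Since d/dx[F] = ∂F/∂x + (∂F/∂y)·y' = 0, solve for y':
  (∂F/∂y)·y' = -∂F/∂x
  dy/dx = -(∂F/∂x)/(∂F/∂y) = -(5x^4 + 7y)/(7x + 3y^2) = (-5x^4 - 7y)/(7x + 3y^2)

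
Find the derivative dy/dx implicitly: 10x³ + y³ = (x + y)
Apply d/dx to both sides, remembering that y depends on x. Each occurrence of y therefore brings in a y' = dy/dx via the chain rule.

With F(x, y) equal to the left-hand side minus the right, differentiate F term by term:
  d/dx[10x^3] = 30x^2
  d/dx[-x] = -1
  d/dx[y^3] = 3y^2·y'
  d/dx[-y] = -y'
Adding these up, d/dx[F] = 0 becomes
  (30x^2 - 1) + (3y^2 - 1)·y' = 0,
so isolating y',
  dy/dx = -(30x^2 - 1)/(3y^2 - 1) = (1 - 30x^2)/(3y^2 - 1)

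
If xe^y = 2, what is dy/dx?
Apply d/dx to both sides, remembering that y depends on x. Each occurrence of y therefore brings in a y' = dy/dx via the chain rule.

With F(x, y) equal to the left-hand side minus the right, differentiate F term by term:
  d/dx[x·e^(y)] = x·y'·e^(y) + e^(y)
  d/dx[-2] = 0
Adding these up, d/dx[F] = 0 becomes
  (e^(y)) + (x·e^(y))·y' = 0,
so isolating y',
  dy/dx = -(e^(y))/(x·e^(y)) = -1/x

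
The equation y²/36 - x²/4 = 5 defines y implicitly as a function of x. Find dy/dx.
Take d/dx of both sides. Since y is implicitly a function of x, the chain rule attaches a y' = dy/dx factor whenever we differentiate through y.

Set F(x, y) = (left side) − (right side), so the curve is F = 0. Differentiating each term of F:
  d/dx[-x^2/4] = -x/2
  d/dx[y^2/36] = y·y'/18
  d/dx[-5] = 0

Collecting, the y'-free part is the partial derivative in x and the y' coefficient is the partial derivative in y:
  ∂F/∂x = -x/2
  ∂F/∂y = y/18

so d/dx[F(x, y(x))] = ∂F/∂x + (∂F/∂y)·y' = 0. Rearranging,
  dy/dx = -(∂F/∂x)/(∂F/∂y) = -(-x/2)/(y/18) = 9x/y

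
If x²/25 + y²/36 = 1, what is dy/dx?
Apply d/dx to both sides, remembering that y depends on x. Each occurrence of y therefore brings in a y' = dy/dx via the chain rule.

With F(x, y) equal to the left-hand side minus the right, differentiate F term by term:
  d/dx[x^2/25] = 2x/25
  d/dx[y^2/36] = y·y'/18
  d/dx[-1] = 0
Adding these up, d/dx[F] = 0 becomes
  (2x/25) + (y/18)·y' = 0,
so isolating y',
  dy/dx = -(2x/25)/(y/18) = -36x/(25y)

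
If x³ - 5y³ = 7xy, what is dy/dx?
Take d/dx of both sides. Since y is implicitly a function of x, the chain rule attaches a y' = dy/dx factor whenever we differentiate through y.

Set F(x, y) = (left side) − (right side), so the curve is F = 0. Differentiating each term of F:
  d/dx[x^3] = 3x^2
  d/dx[-7xy] = -7x·y' - 7y
  d/dx[-5y^3] = -15y^2·y'

Collecting, the y'-free part is the partial derivative in x and the y' coefficient is the partial derivative in y:
  ∂F/∂x = 3x^2 - 7y
  ∂F/∂y = -7x - 15y^2

so d/dx[F(x, y(x))] = ∂F/∂x + (∂F/∂y)·y' = 0. Rearranging,
  dy/dx = -(∂F/∂x)/(∂F/∂y) = -(3x^2 - 7y)/(-7x - 15y^2) = (3x^2 - 7y)/(7x + 15y^2)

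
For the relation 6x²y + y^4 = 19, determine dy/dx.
Differentiate the relation implicitly: treat y = y(x) and apply the chain rule, so every y-derivative picks up a y' = dy/dx factor.

With everything moved to the left-hand side, differentiate term by term:
  d/dx[6x^2y] = 6x^2·y' + 12xy
  d/dx[y^4] = 4y^3·y'
  d/dx[-19] = 0

Separating the contributions that come from x directly and those that come through y:
  without y':      12xy
  multiplying y':  6x^2 + 4y^3

so (12xy) + (6x^2 + 4y^3)·y' = 0, and therefore
  dy/dx = -(12xy)/(6x^2 + 4y^3) = -6xy/(3x^2 + 2y^3)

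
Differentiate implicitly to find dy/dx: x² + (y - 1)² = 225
Differentiate both sides with respect to x, treating y as y(x). By the chain rule, any term containing y contributes a factor of y' = dy/dx when we differentiate it.

Move every term to one side and write the relation as F(x, y) = 0. Term by term,
  d/dx[x^2] = 2x
  d/dx[(y - 1)^2] = 2·y'(y - 1)
  d/dx[-225] = 0

The pieces without y' make up ∂F/∂x and the coefficient of y' is ∂F/∂y:
  ∂F/∂x = 2x,
  ∂F/∂y = 2y - 2.

Since d/dx[F] = ∂F/∂x + (∂F/∂y)·y' = 0, solve for y':
  (∂F/∂y)·y' = -∂F/∂x
  dy/dx = -(∂F/∂x)/(∂F/∂y) = -(2x)/(2y - 2) = -x/(y - 1)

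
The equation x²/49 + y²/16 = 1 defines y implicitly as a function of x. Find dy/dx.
Apply d/dx to both sides, remembering that y depends on x. Each occurrence of y therefore brings in a y' = dy/dx via the chain rule.

With F(x, y) equal to the left-hand side minus the right, differentiate F term by term:
  d/dx[x^2/49] = 2x/49
  d/dx[y^2/16] = y·y'/8
  d/dx[-1] = 0
Adding these up, d/dx[F] = 0 becomes
  (2x/49) + (y/8)·y' = 0,
so isolating y',
  dy/dx = -(2x/49)/(y/8) = -16x/(49y)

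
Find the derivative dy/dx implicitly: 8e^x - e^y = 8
Apply d/dx to both sides, remembering that y depends on x. Each occurrence of y therefore brings in a y' = dy/dx via the chain rule.

With F(x, y) equal to the left-hand side minus the right, differentiate F term by term:
  d/dx[8e^(x)] = 8e^(x)
  d/dx[-e^(y)] = -y'·e^(y)
  d/dx[-8] = 0
Adding these up, d/dx[F] = 0 becomes
  (8e^(x)) + (-e^(y))·y' = 0,
so isolating y',
  dy/dx = -(8e^(x))/(-e^(y)) = 8e^(x - y)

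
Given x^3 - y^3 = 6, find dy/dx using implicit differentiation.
Take d/dx of both sides. Since y is implicitly a function of x, the chain rule attaches a y' = dy/dx factor whenever we differentiate through y.

Set F(x, y) = (left side) − (right side), so the curve is F = 0. Differentiating each term of F:
  d/dx[x^3] = 3x^2
  d/dx[-y^3] = -3y^2·y'
  d/dx[-6] = 0

Collecting, the y'-free part is the partial derivative in x and the y' coefficient is the partial derivative in y:
  ∂F/∂x = 3x^2
  ∂F/∂y = -3y^2

so d/dx[F(x, y(x))] = ∂F/∂x + (∂F/∂y)·y' = 0. Rearranging,
  dy/dx = -(∂F/∂x)/(∂F/∂y) = -(3x^2)/(-3y^2) = x^2/y^2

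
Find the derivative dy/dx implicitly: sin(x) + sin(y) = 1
Differentiate both sides with respect to x, treating y as y(x). By the chain rule, any term containing y contributes a factor of y' = dy/dx when we differentiate it.

Move every term to one side and write the relation as F(x, y) = 0. Term by term,
  d/dx[sin(x)] = cos(x)
  d/dx[sin(y)] = y'·cos(y)
  d/dx[-1] = 0

The pieces without y' make up ∂F/∂x and the coefficient of y' is ∂F/∂y:
  ∂F/∂x = cos(x),
  ∂F/∂y = cos(y).

Since d/dx[F] = ∂F/∂x + (∂F/∂y)·y' = 0, solve for y':
  (∂F/∂y)·y' = -∂F/∂x
  dy/dx = -(∂F/∂x)/(∂F/∂y) = -(cos(x))/(cos(y)) = -cos(x)/cos(y)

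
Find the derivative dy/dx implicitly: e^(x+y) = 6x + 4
Take d/dx of both sides. Since y is implicitly a function of x, the chain rule attaches a y' = dy/dx factor whenever we differentiate through y.

Set F(x, y) = (left side) − (right side), so the curve is F = 0. Differentiating each term of F:
  d/dx[-6x] = -6
  d/dx[e^(x + y)] = (y' + 1)·e^(x + y)
  d/dx[-4] = 0

Collecting, the y'-free part is the partial derivative in x and the y' coefficient is the partial derivative in y:
  ∂F/∂x = e^(x + y) - 6
  ∂F/∂y = e^(x + y)

so d/dx[F(x, y(x))] = ∂F/∂x + (∂F/∂y)·y' = 0. Rearranging,
  dy/dx = -(∂F/∂x)/(∂F/∂y) = -(e^(x + y) - 6)/(e^(x + y)) = 6e^(-x - y) - 1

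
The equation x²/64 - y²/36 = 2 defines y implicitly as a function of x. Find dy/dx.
Differentiate both sides with respect to x, treating y as y(x). By the chain rule, any term containing y contributes a factor of y' = dy/dx when we differentiate it.

Move every term to one side and write the relation as F(x, y) = 0. Term by term,
  d/dx[x^2/64] = x/32
  d/dx[-y^2/36] = -y·y'/18
  d/dx[-2] = 0

The pieces without y' make up ∂F/∂x and the coefficient of y' is ∂F/∂y:
  ∂F/∂x = x/32,
  ∂F/∂y = -y/18.

Since d/dx[F] = ∂F/∂x + (∂F/∂y)·y' = 0, solve for y':
  (∂F/∂y)·y' = -∂F/∂x
  dy/dx = -(∂F/∂x)/(∂F/∂y) = -(x/32)/(-y/18) = 9x/(16y)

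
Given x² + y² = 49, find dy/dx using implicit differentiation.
Apply d/dx to both sides, remembering that y depends on x. Each occurrence of y therefore brings in a y' = dy/dx via the chain rule.

With F(x, y) equal to the left-hand side minus the right, differentiate F term by term:
  d/dx[x^2] = 2x
  d/dx[y^2] = 2y·y'
  d/dx[-49] = 0
Adding these up, d/dx[F] = 0 becomes
  (2x) + (2y)·y' = 0,
so isolating y',
  dy/dx = -(2x)/(2y) = -x/y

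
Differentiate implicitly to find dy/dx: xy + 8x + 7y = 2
Differentiate both sides with respect to x, treating y as y(x). By the chain rule, any term containing y contributes a factor of y' = dy/dx when we differentiate it.

Move every term to one side and write the relation as F(x, y) = 0. Term by term,
  d/dx[xy] = x·y' + y
  d/dx[8x] = 8
  d/dx[7y] = 7·y'
  d/dx[-2] = 0

The pieces without y' make up ∂F/∂x and the coefficient of y' is ∂F/∂y:
  ∂F/∂x = y + 8,
  ∂F/∂y = x + 7.

Since d/dx[F] = ∂F/∂x + (∂F/∂y)·y' = 0, solve for y':
  (∂F/∂y)·y' = -∂F/∂x
  dy/dx = -(∂F/∂x)/(∂F/∂y) = -(y + 8)/(x + 7) = (-y - 8)/(x + 7)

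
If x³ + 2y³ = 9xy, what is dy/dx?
Take d/dx of both sides. Since y is implicitly a function of x, the chain rule attaches a y' = dy/dx factor whenever we differentiate through y.

Set F(x, y) = (left side) − (right side), so the curve is F = 0. Differentiating each term of F:
  d/dx[x^3] = 3x^2
  d/dx[-9xy] = -9x·y' - 9y
  d/dx[2y^3] = 6y^2·y'

Collecting, the y'-free part is the partial derivative in x and the y' coefficient is the partial derivative in y:
  ∂F/∂x = 3x^2 - 9y
  ∂F/∂y = -9x + 6y^2

so d/dx[F(x, y(x))] = ∂F/∂x + (∂F/∂y)·y' = 0. Rearranging,
  dy/dx = -(∂F/∂x)/(∂F/∂y) = -(3x^2 - 9y)/(-9x + 6y^2) = (x^2 - 3y)/(3x - 2y^2)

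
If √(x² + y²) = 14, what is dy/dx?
Apply d/dx to both sides, remembering that y depends on x. Each occurrence of y therefore brings in a y' = dy/dx via the chain rule.

With F(x, y) equal to the left-hand side minus the right, differentiate F term by term:
  d/dx[√(x^2 + y^2)] = (x + y·y')/√(x^2 + y^2)
  d/dx[-14] = 0
Adding these up, d/dx[F] = 0 becomes
  (x/√(x^2 + y^2)) + (y/√(x^2 + y^2))·y' = 0,
so isolating y',
  dy/dx = -(x/√(x^2 + y^2))/(y/√(x^2 + y^2)) = -x/y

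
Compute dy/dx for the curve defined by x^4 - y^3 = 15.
Take d/dx of both sides. Since y is implicitly a function of x, the chain rule attaches a y' = dy/dx factor whenever we differentiate through y.

Set F(x, y) = (left side) − (right side), so the curve is F = 0. Differentiating each term of F:
  d/dx[x^4] = 4x^3
  d/dx[-y^3] = -3y^2·y'
  d/dx[-15] = 0

Collecting, the y'-free part is the partial derivative in x and the y' coefficient is the partial derivative in y:
  ∂F/∂x = 4x^3
  ∂F/∂y = -3y^2

so d/dx[F(x, y(x))] = ∂F/∂x + (∂F/∂y)·y' = 0. Rearranging,
  dy/dx = -(∂F/∂x)/(∂F/∂y) = -(4x^3)/(-3y^2) = 4x^3/(3y^2)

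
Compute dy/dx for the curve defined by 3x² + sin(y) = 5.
Apply d/dx to both sides, remembering that y depends on x. Each occurrence of y therefore brings in a y' = dy/dx via the chain rule.

With F(x, y) equal to the left-hand side minus the right, differentiate F term by term:
  d/dx[3x^2] = 6x
  d/dx[sin(y)] = y'·cos(y)
  d/dx[-5] = 0
Adding these up, d/dx[F] = 0 becomes
  (6x) + (cos(y))·y' = 0,
so isolating y',
  dy/dx = -(6x)/(cos(y)) = -6x/cos(y)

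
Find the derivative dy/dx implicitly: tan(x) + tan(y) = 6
Differentiate both sides with respect to x, treating y as y(x). By the chain rule, any term containing y contributes a factor of y' = dy/dx when we differentiate it.

Move every term to one side and write the relation as F(x, y) = 0. Term by term,
  d/dx[tan(x)] = tan(x)^2 + 1
  d/dx[tan(y)] = y'(tan(y)^2 + 1)
  d/dx[-6] = 0

The pieces without y' make up ∂F/∂x and the coefficient of y' is ∂F/∂y:
  ∂F/∂x = tan(x)^2 + 1,
  ∂F/∂y = tan(y)^2 + 1.

Since d/dx[F] = ∂F/∂x + (∂F/∂y)·y' = 0, solve for y':
  (∂F/∂y)·y' = -∂F/∂x
  dy/dx = -(∂F/∂x)/(∂F/∂y) = -(tan(x)^2 + 1)/(tan(y)^2 + 1) = -cos(y)^2/cos(x)^2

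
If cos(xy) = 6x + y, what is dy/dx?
Differentiate the relation implicitly: treat y = y(x) and apply the chain rule, so every y-derivative picks up a y' = dy/dx factor.

With everything moved to the left-hand side, differentiate term by term:
  d/dx[-6x] = -6
  d/dx[-y] = -y'
  d/dx[cos(xy)] = -(x·y' + y)·sin(xy)

Separating the contributions that come from x directly and those that come through y:
  without y':      -y·sin(xy) - 6
  multiplying y':  -x·sin(xy) - 1

so (-y·sin(xy) - 6) + (-x·sin(xy) - 1)·y' = 0, and therefore
  dy/dx = -(-y·sin(xy) - 6)/(-x·sin(xy) - 1) = -(y·sin(xy) + 6)/(x·sin(xy) + 1)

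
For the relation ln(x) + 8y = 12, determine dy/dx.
Apply d/dx to both sides, remembering that y depends on x. Each occurrence of y therefore brings in a y' = dy/dx via the chain rule.

With F(x, y) equal to the left-hand side minus the right, differentiate F term by term:
  d/dx[8y] = 8·y'
  d/dx[ln(x)] = 1/x
  d/dx[-12] = 0
Adding these up, d/dx[F] = 0 becomes
  (1/x) + (8)·y' = 0,
so isolating y',
  dy/dx = -(1/x)/(8) = -1/(8x)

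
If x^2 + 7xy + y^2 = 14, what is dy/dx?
Differentiate the relation implicitly: treat y = y(x) and apply the chain rule, so every y-derivative picks up a y' = dy/dx factor.

With everything moved to the left-hand side, differentiate term by term:
  d/dx[x^2] = 2x
  d/dx[7xy] = 7x·y' + 7y
  d/dx[y^2] = 2y·y'
  d/dx[-14] = 0

Separating the contributions that come from x directly and those that come through y:
  without y':      2x + 7y
  multiplying y':  7x + 2y

so (2x + 7y) + (7x + 2y)·y' = 0, and therefore
  dy/dx = -(2x + 7y)/(7x + 2y) = (-2x - 7y)/(7x + 2y)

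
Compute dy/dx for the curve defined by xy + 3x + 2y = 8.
Take d/dx of both sides. Since y is implicitly a function of x, the chain rule attaches a y' = dy/dx factor whenever we differentiate through y.

Set F(x, y) = (left side) − (right side), so the curve is F = 0. Differentiating each term of F:
  d/dx[xy] = x·y' + y
  d/dx[3x] = 3
  d/dx[2y] = 2·y'
  d/dx[-8] = 0

Collecting, the y'-free part is the partial derivative in x and the y' coefficient is the partial derivative in y:
  ∂F/∂x = y + 3
  ∂F/∂y = x + 2

so d/dx[F(x, y(x))] = ∂F/∂x + (∂F/∂y)·y' = 0. Rearranging,
  dy/dx = -(∂F/∂x)/(∂F/∂y) = -(y + 3)/(x + 2) = (-y - 3)/(x + 2)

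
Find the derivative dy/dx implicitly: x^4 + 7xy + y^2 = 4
Differentiate the relation implicitly: treat y = y(x) and apply the chain rule, so every y-derivative picks up a y' = dy/dx factor.

With everything moved to the left-hand side, differentiate term by term:
  d/dx[x^4] = 4x^3
  d/dx[7xy] = 7x·y' + 7y
  d/dx[y^2] = 2y·y'
  d/dx[-4] = 0

Separating the contributions that come from x directly and those that come through y:
  without y':      4x^3 + 7y
  multiplying y':  7x + 2y

so (4x^3 + 7y) + (7x + 2y)·y' = 0, and therefore
  dy/dx = -(4x^3 + 7y)/(7x + 2y) = (-4x^3 - 7y)/(7x + 2y)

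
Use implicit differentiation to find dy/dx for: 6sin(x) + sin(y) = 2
Apply d/dx to both sides, remembering that y depends on x. Each occurrence of y therefore brings in a y' = dy/dx via the chain rule.

With F(x, y) equal to the left-hand side minus the right, differentiate F term by term:
  d/dx[6sin(x)] = 6cos(x)
  d/dx[sin(y)] = y'·cos(y)
  d/dx[-2] = 0
Adding these up, d/dx[F] = 0 becomes
  (6cos(x)) + (cos(y))·y' = 0,
so isolating y',
  dy/dx = -(6cos(x))/(cos(y)) = -6cos(x)/cos(y)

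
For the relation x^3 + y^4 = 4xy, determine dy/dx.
Apply d/dx to both sides, remembering that y depends on x. Each occurrence of y therefore brings in a y' = dy/dx via the chain rule.

With F(x, y) equal to the left-hand side minus the right, differentiate F term by term:
  d/dx[x^3] = 3x^2
  d/dx[-4xy] = -4x·y' - 4y
  d/dx[y^4] = 4y^3·y'
Adding these up, d/dx[F] = 0 becomes
  (3x^2 - 4y) + (-4x + 4y^3)·y' = 0,
so isolating y',
  dy/dx = -(3x^2 - 4y)/(-4x + 4y^3) = (3x^2/4 - y)/(x - y^3)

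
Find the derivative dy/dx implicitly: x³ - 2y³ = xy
Apply d/dx to both sides, remembering that y depends on x. Each occurrence of y therefore brings in a y' = dy/dx via the chain rule.

With F(x, y) equal to the left-hand side minus the right, differentiate F term by term:
  d/dx[x^3] = 3x^2
  d/dx[-xy] = -x·y' - y
  d/dx[-2y^3] = -6y^2·y'
Adding these up, d/dx[F] = 0 becomes
  (3x^2 - y) + (-x - 6y^2)·y' = 0,
so isolating y',
  dy/dx = -(3x^2 - y)/(-x - 6y^2) = (3x^2 - y)/(x + 6y^2)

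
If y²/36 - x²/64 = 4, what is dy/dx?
Apply d/dx to both sides, remembering that y depends on x. Each occurrence of y therefore brings in a y' = dy/dx via the chain rule.

With F(x, y) equal to the left-hand side minus the right, differentiate F term by term:
  d/dx[-x^2/64] = -x/32
  d/dx[y^2/36] = y·y'/18
  d/dx[-4] = 0
Adding these up, d/dx[F] = 0 becomes
  (-x/32) + (y/18)·y' = 0,
so isolating y',
  dy/dx = -(-x/32)/(y/18) = 9x/(16y)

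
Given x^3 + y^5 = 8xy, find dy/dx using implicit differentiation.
Differentiate the relation implicitly: treat y = y(x) and apply the chain rule, so every y-derivative picks up a y' = dy/dx factor.

With everything moved to the left-hand side, differentiate term by term:
  d/dx[x^3] = 3x^2
  d/dx[-8xy] = -8x·y' - 8y
  d/dx[y^5] = 5y^4·y'

Separating the contributions that come from x directly and those that come through y:
  without y':      3x^2 - 8y
  multiplying y':  -8x + 5y^4

so (3x^2 - 8y) + (-8x + 5y^4)·y' = 0, and therefore
  dy/dx = -(3x^2 - 8y)/(-8x + 5y^4) = (3x^2 - 8y)/(8x - 5y^4)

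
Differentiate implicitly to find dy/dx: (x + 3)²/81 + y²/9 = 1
Differentiate the relation implicitly: treat y = y(x) and apply the chain rule, so every y-derivative picks up a y' = dy/dx factor.

With everything moved to the left-hand side, differentiate term by term:
  d/dx[y^2/9] = 2y·y'/9
  d/dx[(x + 3)^2/81] = 2x/81 + 2/27
  d/dx[-1] = 0

Separating the contributions that come from x directly and those that come through y:
  without y':      2x/81 + 2/27
  multiplying y':  2y/9

so (2x/81 + 2/27) + (2y/9)·y' = 0, and therefore
  dy/dx = -(2x/81 + 2/27)/(2y/9)
        = -(2(x + 3)/81)/(2y/9) = (-x - 3)/(9y)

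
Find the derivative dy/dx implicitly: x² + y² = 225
Take d/dx of both sides. Since y is implicitly a function of x, the chain rule attaches a y' = dy/dx factor whenever we differentiate through y.

Set F(x, y) = (left side) − (right side), so the curve is F = 0. Differentiating each term of F:
  d/dx[x^2] = 2x
  d/dx[y^2] = 2y·y'
  d/dx[-225] = 0

Collecting, the y'-free part is the partial derivative in x and the y' coefficient is the partial derivative in y:
  ∂F/∂x = 2x
  ∂F/∂y = 2y

so d/dx[F(x, y(x))] = ∂F/∂x + (∂F/∂y)·y' = 0. Rearranging,
  dy/dx = -(∂F/∂x)/(∂F/∂y) = -(2x)/(2y) = -x/y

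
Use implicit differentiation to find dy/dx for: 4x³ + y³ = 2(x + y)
Differentiate the relation implicitly: treat y = y(x) and apply the chain rule, so every y-derivative picks up a y' = dy/dx factor.

With everything moved to the left-hand side, differentiate term by term:
  d/dx[4x^3] = 12x^2
  d/dx[-2x] = -2
  d/dx[y^3] = 3y^2·y'
  d/dx[-2y] = -2·y'

Separating the contributions that come from x directly and those that come through y:
  without y':      12x^2 - 2
  multiplying y':  3y^2 - 2

so (12x^2 - 2) + (3y^2 - 2)·y' = 0, and therefore
  dy/dx = -(12x^2 - 2)/(3y^2 - 2) = 2(1 - 6x^2)/(3y^2 - 2)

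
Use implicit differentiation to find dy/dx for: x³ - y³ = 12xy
Differentiate the relation implicitly: treat y = y(x) and apply the chain rule, so every y-derivative picks up a y' = dy/dx factor.

With everything moved to the left-hand side, differentiate term by term:
  d/dx[x^3] = 3x^2
  d/dx[-12xy] = -12x·y' - 12y
  d/dx[-y^3] = -3y^2·y'

Separating the contributions that come from x directly and those that come through y:
  without y':      3x^2 - 12y
  multiplying y':  -12x - 3y^2

so (3x^2 - 12y) + (-12x - 3y^2)·y' = 0, and therefore
  dy/dx = -(3x^2 - 12y)/(-12x - 3y^2) = (x^2 - 4y)/(4x + y^2)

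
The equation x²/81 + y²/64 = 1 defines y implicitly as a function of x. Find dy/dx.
Differentiate both sides with respect to x, treating y as y(x). By the chain rule, any term containing y contributes a factor of y' = dy/dx when we differentiate it.

Move every term to one side and write the relation as F(x, y) = 0. Term by term,
  d/dx[x^2/81] = 2x/81
  d/dx[y^2/64] = y·y'/32
  d/dx[-1] = 0

The pieces without y' make up ∂F/∂x and the coefficient of y' is ∂F/∂y:
  ∂F/∂x = 2x/81,
  ∂F/∂y = y/32.

Since d/dx[F] = ∂F/∂x + (∂F/∂y)·y' = 0, solve for y':
  (∂F/∂y)·y' = -∂F/∂x
  dy/dx = -(∂F/∂x)/(∂F/∂y) = -(2x/81)/(y/32) = -64x/(81y)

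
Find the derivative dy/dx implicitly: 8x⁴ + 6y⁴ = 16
Take d/dx of both sides. Since y is implicitly a function of x, the chain rule attaches a y' = dy/dx factor whenever we differentiate through y.

Set F(x, y) = (left side) − (right side), so the curve is F = 0. Differentiating each term of F:
  d/dx[8x^4] = 32x^3
  d/dx[6y^4] = 24y^3·y'
  d/dx[-16] = 0

Collecting, the y'-free part is the partial derivative in x and the y' coefficient is the partial derivative in y:
  ∂F/∂x = 32x^3
  ∂F/∂y = 24y^3

so d/dx[F(x, y(x))] = ∂F/∂x + (∂F/∂y)·y' = 0. Rearranging,
  dy/dx = -(∂F/∂x)/(∂F/∂y) = -(32x^3)/(24y^3) = -4x^3/(3y^3)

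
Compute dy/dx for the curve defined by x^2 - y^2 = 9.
Differentiate both sides with respect to x, treating y as y(x). By the chain rule, any term containing y contributes a factor of y' = dy/dx when we differentiate it.

Move every term to one side and write the relation as F(x, y) = 0. Term by term,
  d/dx[x^2] = 2x
  d/dx[-y^2] = -2y·y'
  d/dx[-9] = 0

The pieces without y' make up ∂F/∂x and the coefficient of y' is ∂F/∂y:
  ∂F/∂x = 2x,
  ∂F/∂y = -2y.

Since d/dx[F] = ∂F/∂x + (∂F/∂y)·y' = 0, solve for y':
  (∂F/∂y)·y' = -∂F/∂x
  dy/dx = -(∂F/∂x)/(∂F/∂y) = -(2x)/(-2y) = x/y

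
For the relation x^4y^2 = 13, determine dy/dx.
Apply d/dx to both sides, remembering that y depends on x. Each occurrence of y therefore brings in a y' = dy/dx via the chain rule.

With F(x, y) equal to the left-hand side minus the right, differentiate F term by term:
  d/dx[x^4y^2] = 2x^4y·y' + 4x^3y^2
  d/dx[-13] = 0
Adding these up, d/dx[F] = 0 becomes
  (4x^3y^2) + (2x^4y)·y' = 0,
so isolating y',
  dy/dx = -(4x^3y^2)/(2x^4y) = -2y/x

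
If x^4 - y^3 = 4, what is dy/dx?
Differentiate the relation implicitly: treat y = y(x) and apply the chain rule, so every y-derivative picks up a y' = dy/dx factor.

With everything moved to the left-hand side, differentiate term by term:
  d/dx[x^4] = 4x^3
  d/dx[-y^3] = -3y^2·y'
  d/dx[-4] = 0

Separating the contributions that come from x directly and those that come through y:
  without y':      4x^3
  multiplying y':  -3y^2

so (4x^3) + (-3y^2)·y' = 0, and therefore
  dy/dx = -(4x^3)/(-3y^2) = 4x^3/(3y^2)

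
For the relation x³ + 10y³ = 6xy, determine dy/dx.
Apply d/dx to both sides, remembering that y depends on x. Each occurrence of y therefore brings in a y' = dy/dx via the chain rule.

With F(x, y) equal to the left-hand side minus the right, differentiate F term by term:
  d/dx[x^3] = 3x^2
  d/dx[-6xy] = -6x·y' - 6y
  d/dx[10y^3] = 30y^2·y'
Adding these up, d/dx[F] = 0 becomes
  (3x^2 - 6y) + (-6x + 30y^2)·y' = 0,
so isolating y',
  dy/dx = -(3x^2 - 6y)/(-6x + 30y^2) = (x^2/2 - y)/(x - 5y^2)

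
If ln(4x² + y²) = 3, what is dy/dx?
Differentiate both sides with respect to x, treating y as y(x). By the chain rule, any term containing y contributes a factor of y' = dy/dx when we differentiate it.

Move every term to one side and write the relation as F(x, y) = 0. Term by term,
  d/dx[ln(4x^2 + y^2)] = (8x + 2y·y')/(4x^2 + y^2)
  d/dx[-3] = 0

The pieces without y' make up ∂F/∂x and the coefficient of y' is ∂F/∂y:
  ∂F/∂x = 8x/(4x^2 + y^2),
  ∂F/∂y = 2y/(4x^2 + y^2).

Since d/dx[F] = ∂F/∂x + (∂F/∂y)·y' = 0, solve for y':
  (∂F/∂y)·y' = -∂F/∂x
  dy/dx = -(∂F/∂x)/(∂F/∂y) = -(8x/(4x^2 + y^2))/(2y/(4x^2 + y^2)) = -4x/y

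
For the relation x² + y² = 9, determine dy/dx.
Take d/dx of both sides. Since y is implicitly a function of x, the chain rule attaches a y' = dy/dx factor whenever we differentiate through y.

Set F(x, y) = (left side) − (right side), so the curve is F = 0. Differentiating each term of F:
  d/dx[x^2] = 2x
  d/dx[y^2] = 2y·y'
  d/dx[-9] = 0

Collecting, the y'-free part is the partial derivative in x and the y' coefficient is the partial derivative in y:
  ∂F/∂x = 2x
  ∂F/∂y = 2y

so d/dx[F(x, y(x))] = ∂F/∂x + (∂F/∂y)·y' = 0. Rearranging,
  dy/dx = -(∂F/∂x)/(∂F/∂y) = -(2x)/(2y) = -x/y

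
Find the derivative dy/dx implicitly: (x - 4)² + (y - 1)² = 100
Take d/dx of both sides. Since y is implicitly a function of x, the chain rule attaches a y' = dy/dx factor whenever we differentiate through y.

Set F(x, y) = (left side) − (right side), so the curve is F = 0. Differentiating each term of F:
  d/dx[(x - 4)^2] = 2x - 8
  d/dx[(y - 1)^2] = 2·y'(y - 1)
  d/dx[-100] = 0

Collecting, the y'-free part is the partial derivative in x and the y' coefficient is the partial derivative in y:
  ∂F/∂x = 2x - 8
  ∂F/∂y = 2y - 2

so d/dx[F(x, y(x))] = ∂F/∂x + (∂F/∂y)·y' = 0. Rearranging,
  dy/dx = -(∂F/∂x)/(∂F/∂y) = -(2x - 8)/(2y - 2) = (4 - x)/(y - 1)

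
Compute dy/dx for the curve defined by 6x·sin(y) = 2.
Apply d/dx to both sides, remembering that y depends on x. Each occurrence of y therefore brings in a y' = dy/dx via the chain rule.

With F(x, y) equal to the left-hand side minus the right, differentiate F term by term:
  d/dx[6x·sin(y)] = 6x·y'·cos(y) + 6sin(y)
  d/dx[-2] = 0
Adding these up, d/dx[F] = 0 becomes
  (6sin(y)) + (6x·cos(y))·y' = 0,
so isolating y',
  dy/dx = -(6sin(y))/(6x·cos(y)) = -tan(y)/x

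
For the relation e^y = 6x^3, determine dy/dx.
Take d/dx of both sides. Since y is implicitly a function of x, the chain rule attaches a y' = dy/dx factor whenever we differentiate through y.

Set F(x, y) = (left side) − (right side), so the curve is F = 0. Differentiating each term of F:
  d/dx[-6x^3] = -18x^2
  d/dx[e^(y)] = y'·e^(y)

Collecting, the y'-free part is the partial derivative in x and the y' coefficient is the partial derivative in y:
  ∂F/∂x = -18x^2
  ∂F/∂y = e^(y)

so d/dx[F(x, y(x))] = ∂F/∂x + (∂F/∂y)·y' = 0. Rearranging,
  dy/dx = -(∂F/∂x)/(∂F/∂y) = -(-18x^2)/(e^(y)) = 18x^2e^(-y)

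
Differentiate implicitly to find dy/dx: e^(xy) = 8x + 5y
Take d/dx of both sides. Since y is implicitly a function of x, the chain rule attaches a y' = dy/dx factor whenever we differentiate through y.

Set F(x, y) = (left side) − (right side), so the curve is F = 0. Differentiating each term of F:
  d/dx[-8x] = -8
  d/dx[-5y] = -5·y'
  d/dx[e^(xy)] = (x·y' + y)·e^(xy)

Collecting, the y'-free part is the partial derivative in x and the y' coefficient is the partial derivative in y:
  ∂F/∂x = y·e^(xy) - 8
  ∂F/∂y = x·e^(xy) - 5

so d/dx[F(x, y(x))] = ∂F/∂x + (∂F/∂y)·y' = 0. Rearranging,
  dy/dx = -(∂F/∂x)/(∂F/∂y) = -(y·e^(xy) - 8)/(x·e^(xy) - 5) = (-y·e^(xy) + 8)/(x·e^(xy) - 5)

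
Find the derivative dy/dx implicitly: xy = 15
Differentiate the relation implicitly: treat y = y(x) and apply the chain rule, so every y-derivative picks up a y' = dy/dx factor.

With everything moved to the left-hand side, differentiate term by term:
  d/dx[xy] = x·y' + y
  d/dx[-15] = 0

Separating the contributions that come from x directly and those that come through y:
  without y':      y
  multiplying y':  x

so (y) + (x)·y' = 0, and therefore
  dy/dx = -(y)/(x) = -y/x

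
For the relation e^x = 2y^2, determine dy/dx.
Differentiate both sides with respect to x, treating y as y(x). By the chain rule, any term containing y contributes a factor of y' = dy/dx when we differentiate it.

Move every term to one side and write the relation as F(x, y) = 0. Term by term,
  d/dx[-2y^2] = -4y·y'
  d/dx[e^(x)] = e^(x)

The pieces without y' make up ∂F/∂x and the coefficient of y' is ∂F/∂y:
  ∂F/∂x = e^(x),
  ∂F/∂y = -4y.

Since d/dx[F] = ∂F/∂x + (∂F/∂y)·y' = 0, solve for y':
  (∂F/∂y)·y' = -∂F/∂x
  dy/dx = -(∂F/∂x)/(∂F/∂y) = -(e^(x))/(-4y) = e^(x)/(4y)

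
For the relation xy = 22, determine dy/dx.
Differentiate both sides with respect to x, treating y as y(x). By the chain rule, any term containing y contributes a factor of y' = dy/dx when we differentiate it.

Move every term to one side and write the relation as F(x, y) = 0. Term by term,
  d/dx[xy] = x·y' + y
  d/dx[-22] = 0

The pieces without y' make up ∂F/∂x and the coefficient of y' is ∂F/∂y:
  ∂F/∂x = y,
  ∂F/∂y = x.

Since d/dx[F] = ∂F/∂x + (∂F/∂y)·y' = 0, solve for y':
  (∂F/∂y)·y' = -∂F/∂x
  dy/dx = -(∂F/∂x)/(∂F/∂y) = -(y)/(x) = -y/x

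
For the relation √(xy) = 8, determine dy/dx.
Differentiate the relation implicitly: treat y = y(x) and apply the chain rule, so every y-derivative picks up a y' = dy/dx factor.

With everything moved to the left-hand side, differentiate term by term:
  d/dx[√(xy)] = √(xy)(x·y'/2 + y/2)/(xy)
  d/dx[-8] = 0

Separating the contributions that come from x directly and those that come through y:
  without y':      √(xy)/(2x)
  multiplying y':  √(xy)/(2y)

so (√(xy)/(2x)) + (√(xy)/(2y))·y' = 0, and therefore
  dy/dx = -(√(xy)/(2x))/(√(xy)/(2y)) = -y/x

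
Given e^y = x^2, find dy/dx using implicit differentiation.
Apply d/dx to both sides, remembering that y depends on x. Each occurrence of y therefore brings in a y' = dy/dx via the chain rule.

With F(x, y) equal to the left-hand side minus the right, differentiate F term by term:
  d/dx[-x^2] = -2x
  d/dx[e^(y)] = y'·e^(y)
Adding these up, d/dx[F] = 0 becomes
  (-2x) + (e^(y))·y' = 0,
so isolating y',
  dy/dx = -(-2x)/(e^(y)) = 2x·e^(-y)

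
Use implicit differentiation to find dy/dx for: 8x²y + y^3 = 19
Take d/dx of both sides. Since y is implicitly a function of x, the chain rule attaches a y' = dy/dx factor whenever we differentiate through y.

Set F(x, y) = (left side) − (right side), so the curve is F = 0. Differentiating each term of F:
  d/dx[8x^2y] = 8x^2·y' + 16xy
  d/dx[y^3] = 3y^2·y'
  d/dx[-19] = 0

Collecting, the y'-free part is the partial derivative in x and the y' coefficient is the partial derivative in y:
  ∂F/∂x = 16xy
  ∂F/∂y = 8x^2 + 3y^2

so d/dx[F(x, y(x))] = ∂F/∂x + (∂F/∂y)·y' = 0. Rearranging,
  dy/dx = -(∂F/∂x)/(∂F/∂y) = -(16xy)/(8x^2 + 3y^2) = -16xy/(8x^2 + 3y^2)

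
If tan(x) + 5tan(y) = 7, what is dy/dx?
Apply d/dx to both sides, remembering that y depends on x. Each occurrence of y therefore brings in a y' = dy/dx via the chain rule.

With F(x, y) equal to the left-hand side minus the right, differentiate F term by term:
  d/dx[tan(x)] = tan(x)^2 + 1
  d/dx[5tan(y)] = 5·y'(tan(y)^2 + 1)
  d/dx[-7] = 0
Adding these up, d/dx[F] = 0 becomes
  (tan(x)^2 + 1) + (5tan(y)^2 + 5)·y' = 0,
so isolating y',
  dy/dx = -(tan(x)^2 + 1)/(5tan(y)^2 + 5) = -cos(y)^2/(5cos(x)^2)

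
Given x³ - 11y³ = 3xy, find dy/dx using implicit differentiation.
Take d/dx of both sides. Since y is implicitly a function of x, the chain rule attaches a y' = dy/dx factor whenever we differentiate through y.

Set F(x, y) = (left side) − (right side), so the curve is F = 0. Differentiating each term of F:
  d/dx[x^3] = 3x^2
  d/dx[-3xy] = -3x·y' - 3y
  d/dx[-11y^3] = -33y^2·y'

Collecting, the y'-free part is the partial derivative in x and the y' coefficient is the partial derivative in y:
  ∂F/∂x = 3x^2 - 3y
  ∂F/∂y = -3x - 33y^2

so d/dx[F(x, y(x))] = ∂F/∂x + (∂F/∂y)·y' = 0. Rearranging,
  dy/dx = -(∂F/∂x)/(∂F/∂y) = -(3x^2 - 3y)/(-3x - 33y^2) = (x^2 - y)/(x + 11y^2)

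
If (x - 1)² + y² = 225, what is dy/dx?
Differentiate both sides with respect to x, treating y as y(x). By the chain rule, any term containing y contributes a factor of y' = dy/dx when we differentiate it.

Move every term to one side and write the relation as F(x, y) = 0. Term by term,
  d/dx[y^2] = 2y·y'
  d/dx[(x - 1)^2] = 2x - 2
  d/dx[-225] = 0

The pieces without y' make up ∂F/∂x and the coefficient of y' is ∂F/∂y:
  ∂F/∂x = 2x - 2,
  ∂F/∂y = 2y.

Since d/dx[F] = ∂F/∂x + (∂F/∂y)·y' = 0, solve for y':
  (∂F/∂y)·y' = -∂F/∂x
  dy/dx = -(∂F/∂x)/(∂F/∂y) = -(2x - 2)/(2y) = (1 - x)/y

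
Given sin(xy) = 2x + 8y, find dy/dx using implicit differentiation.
Take d/dx of both sides. Since y is implicitly a function of x, the chain rule attaches a y' = dy/dx factor whenever we differentiate through y.

Set F(x, y) = (left side) − (right side), so the curve is F = 0. Differentiating each term of F:
  d/dx[-2x] = -2
  d/dx[-8y] = -8·y'
  d/dx[sin(xy)] = (x·y' + y)·cos(xy)

Collecting, the y'-free part is the partial derivative in x and the y' coefficient is the partial derivative in y:
  ∂F/∂x = y·cos(xy) - 2
  ∂F/∂y = x·cos(xy) - 8

so d/dx[F(x, y(x))] = ∂F/∂x + (∂F/∂y)·y' = 0. Rearranging,
  dy/dx = -(∂F/∂x)/(∂F/∂y) = -(y·cos(xy) - 2)/(x·cos(xy) - 8) = (-y·cos(xy) + 2)/(x·cos(xy) - 8)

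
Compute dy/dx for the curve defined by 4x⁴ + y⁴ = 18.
Differentiate both sides with respect to x, treating y as y(x). By the chain rule, any term containing y contributes a factor of y' = dy/dx when we differentiate it.

Move every term to one side and write the relation as F(x, y) = 0. Term by term,
  d/dx[4x^4] = 16x^3
  d/dx[y^4] = 4y^3·y'
  d/dx[-18] = 0

The pieces without y' make up ∂F/∂x and the coefficient of y' is ∂F/∂y:
  ∂F/∂x = 16x^3,
  ∂F/∂y = 4y^3.

Since d/dx[F] = ∂F/∂x + (∂F/∂y)·y' = 0, solve for y':
  (∂F/∂y)·y' = -∂F/∂x
  dy/dx = -(∂F/∂x)/(∂F/∂y) = -(16x^3)/(4y^3) = -4x^3/y^3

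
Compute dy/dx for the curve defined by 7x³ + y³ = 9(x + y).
Differentiate the relation implicitly: treat y = y(x) and apply the chain rule, so every y-derivative picks up a y' = dy/dx factor.

With everything moved to the left-hand side, differentiate term by term:
  d/dx[7x^3] = 21x^2
  d/dx[-9x] = -9
  d/dx[y^3] = 3y^2·y'
  d/dx[-9y] = -9·y'

Separating the contributions that come from x directly and those that come through y:
  without y':      21x^2 - 9
  multiplying y':  3y^2 - 9

so (21x^2 - 9) + (3y^2 - 9)·y' = 0, and therefore
  dy/dx = -(21x^2 - 9)/(3y^2 - 9) = (3 - 7x^2)/(y^2 - 3)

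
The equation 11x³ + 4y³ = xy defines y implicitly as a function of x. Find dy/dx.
Differentiate both sides with respect to x, treating y as y(x). By the chain rule, any term containing y contributes a factor of y' = dy/dx when we differentiate it.

Move every term to one side and write the relation as F(x, y) = 0. Term by term,
  d/dx[11x^3] = 33x^2
  d/dx[-xy] = -x·y' - y
  d/dx[4y^3] = 12y^2·y'

The pieces without y' make up ∂F/∂x and the coefficient of y' is ∂F/∂y:
  ∂F/∂x = 33x^2 - y,
  ∂F/∂y = -x + 12y^2.

Since d/dx[F] = ∂F/∂x + (∂F/∂y)·y' = 0, solve for y':
  (∂F/∂y)·y' = -∂F/∂x
  dy/dx = -(∂F/∂x)/(∂F/∂y) = -(33x^2 - y)/(-x + 12y^2) = (33x^2 - y)/(x - 12y^2)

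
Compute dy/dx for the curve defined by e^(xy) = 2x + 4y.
Differentiate both sides with respect to x, treating y as y(x). By the chain rule, any term containing y contributes a factor of y' = dy/dx when we differentiate it.

Move every term to one side and write the relation as F(x, y) = 0. Term by term,
  d/dx[-2x] = -2
  d/dx[-4y] = -4·y'
  d/dx[e^(xy)] = (x·y' + y)·e^(xy)

The pieces without y' make up ∂F/∂x and the coefficient of y' is ∂F/∂y:
  ∂F/∂x = y·e^(xy) - 2,
  ∂F/∂y = x·e^(xy) - 4.

Since d/dx[F] = ∂F/∂x + (∂F/∂y)·y' = 0, solve for y':
  (∂F/∂y)·y' = -∂F/∂x
  dy/dx = -(∂F/∂x)/(∂F/∂y) = -(y·e^(xy) - 2)/(x·e^(xy) - 4) = (-y·e^(xy) + 2)/(x·e^(xy) - 4)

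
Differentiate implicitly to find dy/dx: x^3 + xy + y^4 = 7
Differentiate the relation implicitly: treat y = y(x) and apply the chain rule, so every y-derivative picks up a y' = dy/dx factor.

With everything moved to the left-hand side, differentiate term by term:
  d/dx[x^3] = 3x^2
  d/dx[xy] = x·y' + y
  d/dx[y^4] = 4y^3·y'
  d/dx[-7] = 0

Separating the contributions that come from x directly and those that come through y:
  without y':      3x^2 + y
  multiplying y':  x + 4y^3

so (3x^2 + y) + (x + 4y^3)·y' = 0, and therefore
  dy/dx = -(3x^2 + y)/(x + 4y^3) = (-3x^2 - y)/(x + 4y^3)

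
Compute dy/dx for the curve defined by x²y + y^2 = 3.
Take d/dx of both sides. Since y is implicitly a function of x, the chain rule attaches a y' = dy/dx factor whenever we differentiate through y.

Set F(x, y) = (left side) − (right side), so the curve is F = 0. Differentiating each term of F:
  d/dx[x^2y] = x^2·y' + 2xy
  d/dx[y^2] = 2y·y'
  d/dx[-3] = 0

Collecting, the y'-free part is the partial derivative in x and the y' coefficient is the partial derivative in y:
  ∂F/∂x = 2xy
  ∂F/∂y = x^2 + 2y

so d/dx[F(x, y(x))] = ∂F/∂x + (∂F/∂y)·y' = 0. Rearranging,
  dy/dx = -(∂F/∂x)/(∂F/∂y) = -(2xy)/(x^2 + 2y) = -2xy/(x^2 + 2y)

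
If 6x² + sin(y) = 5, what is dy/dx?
Apply d/dx to both sides, remembering that y depends on x. Each occurrence of y therefore brings in a y' = dy/dx via the chain rule.

With F(x, y) equal to the left-hand side minus the right, differentiate F term by term:
  d/dx[6x^2] = 12x
  d/dx[sin(y)] = y'·cos(y)
  d/dx[-5] = 0
Adding these up, d/dx[F] = 0 becomes
  (12x) + (cos(y))·y' = 0,
so isolating y',
  dy/dx = -(12x)/(cos(y)) = -12x/cos(y)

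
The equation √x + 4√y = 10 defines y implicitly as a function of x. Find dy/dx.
Take d/dx of both sides. Since y is implicitly a function of x, the chain rule attaches a y' = dy/dx factor whenever we differentiate through y.

Set F(x, y) = (left side) − (right side), so the curve is F = 0. Differentiating each term of F:
  d/dx[√(x)] = 1/(2√(x))
  d/dx[4√(y)] = 2·y'/√(y)
  d/dx[-10] = 0

Collecting, the y'-free part is the partial derivative in x and the y' coefficient is the partial derivative in y:
  ∂F/∂x = 1/(2√(x))
  ∂F/∂y = 2/√(y)

so d/dx[F(x, y(x))] = ∂F/∂x + (∂F/∂y)·y' = 0. Rearranging,
  dy/dx = -(∂F/∂x)/(∂F/∂y) = -(1/(2√(x)))/(2/√(y)) = -√(y)/(4√(x))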